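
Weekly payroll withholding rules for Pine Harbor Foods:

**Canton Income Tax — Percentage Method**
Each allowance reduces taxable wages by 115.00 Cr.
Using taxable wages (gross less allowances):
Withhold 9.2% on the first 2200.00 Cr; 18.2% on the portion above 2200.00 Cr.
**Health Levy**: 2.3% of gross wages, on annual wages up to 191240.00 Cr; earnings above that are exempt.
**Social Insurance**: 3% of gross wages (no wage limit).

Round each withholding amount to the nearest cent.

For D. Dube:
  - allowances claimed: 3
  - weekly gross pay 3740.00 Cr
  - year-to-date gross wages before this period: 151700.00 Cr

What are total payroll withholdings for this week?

618.11 Cr

Canton Income Tax: taxable = 3740.00 Cr − 3×115.00 Cr = 3395.00 Cr
  202.40 Cr + 18.2% × (3395.00 Cr − 2200.00 Cr) = 202.40 Cr + 18.2% × 1195.00 Cr = 419.89 Cr
Health Levy: 2.3% × 3740.00 Cr = 86.02 Cr
Social Insurance: 3% × 3740.00 Cr = 112.20 Cr
Total: 419.89 Cr + 86.02 Cr + 112.20 Cr = 618.11 Cr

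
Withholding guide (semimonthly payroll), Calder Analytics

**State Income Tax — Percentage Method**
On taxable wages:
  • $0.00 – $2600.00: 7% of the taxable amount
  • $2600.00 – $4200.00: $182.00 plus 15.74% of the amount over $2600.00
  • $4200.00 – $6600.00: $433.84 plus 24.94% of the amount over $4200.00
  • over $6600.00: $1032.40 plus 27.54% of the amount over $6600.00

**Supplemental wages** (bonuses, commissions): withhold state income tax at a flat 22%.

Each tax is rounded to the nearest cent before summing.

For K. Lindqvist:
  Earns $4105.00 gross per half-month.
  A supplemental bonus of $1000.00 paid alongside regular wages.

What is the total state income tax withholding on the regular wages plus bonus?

State Income Tax: taxable = $4105.00
  $182.00 + 15.74% × ($4105.00 − $2600.00) = $182.00 + 15.74% × $1505.00 = $418.89
Supplemental (22% flat on bonus): 22% × $1000.00 = $220.00
Total state income tax: $418.89 + $220.00 = $638.89

$638.89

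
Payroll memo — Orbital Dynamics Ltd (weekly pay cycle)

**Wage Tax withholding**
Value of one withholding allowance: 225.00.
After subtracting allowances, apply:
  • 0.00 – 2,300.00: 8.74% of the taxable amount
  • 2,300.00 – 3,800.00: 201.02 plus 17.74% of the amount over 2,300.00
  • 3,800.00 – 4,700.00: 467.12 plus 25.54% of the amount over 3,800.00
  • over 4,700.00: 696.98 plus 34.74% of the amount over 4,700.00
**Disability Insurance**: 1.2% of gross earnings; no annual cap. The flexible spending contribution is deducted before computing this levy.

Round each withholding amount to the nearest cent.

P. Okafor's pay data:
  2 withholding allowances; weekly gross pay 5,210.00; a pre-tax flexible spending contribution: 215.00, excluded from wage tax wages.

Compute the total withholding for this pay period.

717.33

Wage Tax: taxable = 5,210.00 − 215.00 − 2×225.00 = 4,545.00
  467.12 + 25.54% × (4,545.00 − 3,800.00) = 467.12 + 25.54% × 745.00 = 657.39
Disability Insurance: 1.2% × 4,995.00 = 59.94
Total: 657.39 + 59.94 = 717.33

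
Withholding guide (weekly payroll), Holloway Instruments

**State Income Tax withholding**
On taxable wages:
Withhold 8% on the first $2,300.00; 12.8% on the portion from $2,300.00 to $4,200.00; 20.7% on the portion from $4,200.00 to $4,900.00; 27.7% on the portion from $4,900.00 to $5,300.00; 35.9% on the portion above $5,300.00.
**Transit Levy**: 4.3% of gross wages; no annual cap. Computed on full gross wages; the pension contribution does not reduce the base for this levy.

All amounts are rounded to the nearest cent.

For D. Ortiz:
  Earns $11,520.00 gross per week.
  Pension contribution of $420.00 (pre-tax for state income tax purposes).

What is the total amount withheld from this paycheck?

$3,260.46

State Income Tax: taxable = $11,520.00 − $420.00 = $11,100.00
  $682.90 + 35.9% × ($11,100.00 − $5,300.00) = $682.90 + 35.9% × $5,800.00 = $2,765.10
Transit Levy: 4.3% × $11,520.00 = $495.36
Total: $2,765.10 + $495.36 = $3,260.46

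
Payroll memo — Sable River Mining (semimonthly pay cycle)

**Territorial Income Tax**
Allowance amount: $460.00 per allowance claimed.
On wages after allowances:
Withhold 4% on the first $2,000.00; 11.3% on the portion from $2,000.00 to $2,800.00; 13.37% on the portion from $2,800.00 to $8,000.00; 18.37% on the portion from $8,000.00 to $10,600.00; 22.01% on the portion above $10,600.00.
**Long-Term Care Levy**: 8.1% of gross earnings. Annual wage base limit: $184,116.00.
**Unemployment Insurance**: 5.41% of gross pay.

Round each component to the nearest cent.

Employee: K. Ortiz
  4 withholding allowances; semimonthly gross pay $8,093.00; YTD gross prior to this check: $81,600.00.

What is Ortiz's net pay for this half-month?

Territorial Income Tax: taxable = $8,093.00 − 4×$460.00 = $6,253.00
  $170.40 + 13.37% × ($6,253.00 − $2,800.00) = $170.40 + 13.37% × $3,453.00 = $632.07
Long-Term Care Levy: 8.1% × $8,093.00 = $655.53
Unemployment Insurance: 5.41% × $8,093.00 = $437.83
Total withheld: $632.07 + $655.53 + $437.83 = $1,725.43
Net pay: $8,093.00 − $1,725.43 = $6,367.57

$6,367.57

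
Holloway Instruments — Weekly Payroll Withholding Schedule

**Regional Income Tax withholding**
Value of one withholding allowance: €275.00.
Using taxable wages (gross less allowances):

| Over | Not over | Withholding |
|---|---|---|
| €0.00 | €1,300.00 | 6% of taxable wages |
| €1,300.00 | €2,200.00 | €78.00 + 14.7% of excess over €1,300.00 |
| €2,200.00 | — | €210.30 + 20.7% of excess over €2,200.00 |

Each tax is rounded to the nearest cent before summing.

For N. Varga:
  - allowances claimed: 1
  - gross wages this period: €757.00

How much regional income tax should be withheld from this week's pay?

Regional Income Tax: taxable = €757.00 − 1×€275.00 = €482.00
  6% × €482.00 = €28.92

€28.92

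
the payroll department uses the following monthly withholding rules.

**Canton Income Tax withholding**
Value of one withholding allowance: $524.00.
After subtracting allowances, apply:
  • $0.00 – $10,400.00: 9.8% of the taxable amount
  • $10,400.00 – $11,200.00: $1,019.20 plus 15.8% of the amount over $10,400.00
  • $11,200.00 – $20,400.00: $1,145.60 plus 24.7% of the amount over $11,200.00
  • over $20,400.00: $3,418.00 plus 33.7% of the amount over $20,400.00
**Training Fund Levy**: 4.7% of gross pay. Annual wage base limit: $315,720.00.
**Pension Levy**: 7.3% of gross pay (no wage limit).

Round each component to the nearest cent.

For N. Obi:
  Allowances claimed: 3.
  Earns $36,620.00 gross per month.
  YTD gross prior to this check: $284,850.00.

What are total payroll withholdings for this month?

Canton Income Tax: taxable = $36,620.00 − 3×$524.00 = $35,048.00
  $3,418.00 + 33.7% × ($35,048.00 − $20,400.00) = $3,418.00 + 33.7% × $14,648.00 = $8,354.38
Training Fund Levy: cap $315,720.00 − YTD $284,850.00 = $30,870.00 subject; 4.7% × $30,870.00 = $1,450.89
Pension Levy: 7.3% × $36,620.00 = $2,673.26
Total: $8,354.38 + $1,450.89 + $2,673.26 = $12,478.53

$12,478.53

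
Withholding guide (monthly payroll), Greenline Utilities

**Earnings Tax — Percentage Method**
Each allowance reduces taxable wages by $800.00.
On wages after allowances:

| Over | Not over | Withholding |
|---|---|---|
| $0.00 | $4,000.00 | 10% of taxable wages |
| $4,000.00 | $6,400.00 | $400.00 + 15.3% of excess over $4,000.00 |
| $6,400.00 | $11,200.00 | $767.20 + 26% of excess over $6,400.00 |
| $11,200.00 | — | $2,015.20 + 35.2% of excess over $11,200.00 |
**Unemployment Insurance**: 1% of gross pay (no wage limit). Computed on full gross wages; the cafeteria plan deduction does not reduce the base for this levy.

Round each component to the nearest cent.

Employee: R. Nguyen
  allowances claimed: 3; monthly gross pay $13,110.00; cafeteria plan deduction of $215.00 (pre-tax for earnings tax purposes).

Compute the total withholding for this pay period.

$1,963.00

Earnings Tax: taxable = $13,110.00 − $215.00 − 3×$800.00 = $10,495.00
  $767.20 + 26% × ($10,495.00 − $6,400.00) = $767.20 + 26% × $4,095.00 = $1,831.90
Unemployment Insurance: 1% × $13,110.00 = $131.10
Total: $1,831.90 + $131.10 = $1,963.00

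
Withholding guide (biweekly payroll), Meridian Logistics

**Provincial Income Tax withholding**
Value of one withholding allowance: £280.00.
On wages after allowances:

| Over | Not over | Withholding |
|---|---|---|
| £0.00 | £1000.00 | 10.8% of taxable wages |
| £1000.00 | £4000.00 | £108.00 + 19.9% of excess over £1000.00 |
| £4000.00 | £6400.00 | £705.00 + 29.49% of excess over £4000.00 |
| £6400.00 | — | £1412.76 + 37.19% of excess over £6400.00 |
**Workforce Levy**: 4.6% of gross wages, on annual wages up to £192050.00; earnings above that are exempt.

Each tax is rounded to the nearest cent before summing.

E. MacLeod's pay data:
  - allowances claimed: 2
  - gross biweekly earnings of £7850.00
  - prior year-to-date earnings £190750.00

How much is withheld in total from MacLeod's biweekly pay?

£1803.55

Provincial Income Tax: taxable = £7850.00 − 2×£280.00 = £7290.00
  £1412.76 + 37.19% × (£7290.00 − £6400.00) = £1412.76 + 37.19% × £890.00 = £1743.75
Workforce Levy: cap £192050.00 − YTD £190750.00 = £1300.00 subject; 4.6% × £1300.00 = £59.80
Total: £1743.75 + £59.80 = £1803.55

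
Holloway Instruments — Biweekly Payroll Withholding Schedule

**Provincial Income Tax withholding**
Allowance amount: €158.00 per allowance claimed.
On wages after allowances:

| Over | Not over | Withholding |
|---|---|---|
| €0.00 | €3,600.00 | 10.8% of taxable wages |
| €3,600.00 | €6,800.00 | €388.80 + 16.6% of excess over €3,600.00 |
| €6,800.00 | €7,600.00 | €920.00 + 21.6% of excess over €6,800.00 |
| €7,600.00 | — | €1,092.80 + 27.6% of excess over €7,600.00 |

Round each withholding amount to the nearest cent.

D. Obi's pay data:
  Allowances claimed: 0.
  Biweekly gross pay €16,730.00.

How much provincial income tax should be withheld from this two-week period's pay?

Provincial Income Tax: taxable = €16,730.00
  €1,092.80 + 27.6% × (€16,730.00 − €7,600.00) = €1,092.80 + 27.6% × €9,130.00 = €3,612.68

€3,612.68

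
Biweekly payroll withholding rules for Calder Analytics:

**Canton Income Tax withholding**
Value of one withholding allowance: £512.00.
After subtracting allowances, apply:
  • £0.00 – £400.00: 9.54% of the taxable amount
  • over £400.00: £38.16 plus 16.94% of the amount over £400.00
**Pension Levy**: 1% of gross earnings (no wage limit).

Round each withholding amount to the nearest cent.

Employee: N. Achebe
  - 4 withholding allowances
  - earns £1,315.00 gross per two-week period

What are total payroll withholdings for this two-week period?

Canton Income Tax: taxable = £1,315.00 − 4×£512.00 = £-733.00
  Taxable ≤ 0 → £0.00
Pension Levy: 1% × £1,315.00 = £13.15
Total: £0.00 + £13.15 = £13.15

£13.15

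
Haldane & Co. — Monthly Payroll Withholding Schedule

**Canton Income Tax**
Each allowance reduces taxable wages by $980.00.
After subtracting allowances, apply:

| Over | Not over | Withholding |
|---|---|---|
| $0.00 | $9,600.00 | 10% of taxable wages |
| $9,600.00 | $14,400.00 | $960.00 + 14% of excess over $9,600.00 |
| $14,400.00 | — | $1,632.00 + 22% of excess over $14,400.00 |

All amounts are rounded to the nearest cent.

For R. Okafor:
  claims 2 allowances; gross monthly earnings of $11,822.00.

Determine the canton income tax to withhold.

Canton Income Tax: taxable = $11,822.00 − 2×$980.00 = $9,862.00
  $960.00 + 14% × ($9,862.00 − $9,600.00) = $960.00 + 14% × $262.00 = $996.68

$996.68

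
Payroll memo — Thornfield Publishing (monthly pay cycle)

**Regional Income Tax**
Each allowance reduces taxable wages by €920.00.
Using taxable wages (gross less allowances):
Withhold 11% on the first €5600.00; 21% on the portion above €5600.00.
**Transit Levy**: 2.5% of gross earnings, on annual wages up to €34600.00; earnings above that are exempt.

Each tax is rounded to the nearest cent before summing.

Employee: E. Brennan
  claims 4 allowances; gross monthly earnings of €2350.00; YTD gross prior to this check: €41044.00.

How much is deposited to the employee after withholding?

Regional Income Tax: taxable = €2350.00 − 4×€920.00 = €-1330.00
  Taxable ≤ 0 → €0.00
Transit Levy: YTD €41044.00 ≥ cap €34600.00 → €0.00
Total withheld: €0.00 + €0.00 = €0.00
Net pay: €2350.00 − €0.00 = €2350.00

€2350.00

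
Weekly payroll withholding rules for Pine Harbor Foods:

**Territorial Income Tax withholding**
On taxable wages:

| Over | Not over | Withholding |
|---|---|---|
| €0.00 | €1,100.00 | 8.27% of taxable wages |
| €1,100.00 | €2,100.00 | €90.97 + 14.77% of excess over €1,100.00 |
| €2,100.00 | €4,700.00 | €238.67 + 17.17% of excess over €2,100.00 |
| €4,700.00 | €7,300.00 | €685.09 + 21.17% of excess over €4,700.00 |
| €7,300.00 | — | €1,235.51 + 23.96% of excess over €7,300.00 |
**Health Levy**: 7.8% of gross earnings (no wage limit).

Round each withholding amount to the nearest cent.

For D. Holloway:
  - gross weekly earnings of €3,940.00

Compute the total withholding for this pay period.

€861.92

Territorial Income Tax: taxable = €3,940.00
  €238.67 + 17.17% × (€3,940.00 − €2,100.00) = €238.67 + 17.17% × €1,840.00 = €554.60
Health Levy: 7.8% × €3,940.00 = €307.32
Total: €554.60 + €307.32 = €861.92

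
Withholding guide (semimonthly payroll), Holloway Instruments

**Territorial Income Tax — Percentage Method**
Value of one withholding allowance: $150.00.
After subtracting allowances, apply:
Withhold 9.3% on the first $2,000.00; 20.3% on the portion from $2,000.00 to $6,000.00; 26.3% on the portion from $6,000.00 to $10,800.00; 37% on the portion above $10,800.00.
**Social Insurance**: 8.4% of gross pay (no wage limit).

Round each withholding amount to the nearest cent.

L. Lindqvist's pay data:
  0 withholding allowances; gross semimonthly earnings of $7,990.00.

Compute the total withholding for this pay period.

Territorial Income Tax: taxable = $7,990.00
  $998.00 + 26.3% × ($7,990.00 − $6,000.00) = $998.00 + 26.3% × $1,990.00 = $1,521.37
Social Insurance: 8.4% × $7,990.00 = $671.16
Total: $1,521.37 + $671.16 = $2,192.53

$2,192.53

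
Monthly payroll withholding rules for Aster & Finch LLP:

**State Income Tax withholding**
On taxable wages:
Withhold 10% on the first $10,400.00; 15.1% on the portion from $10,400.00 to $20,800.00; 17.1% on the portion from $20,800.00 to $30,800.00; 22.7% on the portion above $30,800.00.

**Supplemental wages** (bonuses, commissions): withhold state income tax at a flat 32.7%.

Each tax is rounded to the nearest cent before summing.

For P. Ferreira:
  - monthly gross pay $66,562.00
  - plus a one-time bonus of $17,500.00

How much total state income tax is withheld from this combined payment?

State Income Tax: taxable = $66,562.00
  $4,320.40 + 22.7% × ($66,562.00 − $30,800.00) = $4,320.40 + 22.7% × $35,762.00 = $12,438.37
Supplemental (32.7% flat on bonus): 32.7% × $17,500.00 = $5,722.50
Total state income tax: $12,438.37 + $5,722.50 = $18,160.87

$18,160.87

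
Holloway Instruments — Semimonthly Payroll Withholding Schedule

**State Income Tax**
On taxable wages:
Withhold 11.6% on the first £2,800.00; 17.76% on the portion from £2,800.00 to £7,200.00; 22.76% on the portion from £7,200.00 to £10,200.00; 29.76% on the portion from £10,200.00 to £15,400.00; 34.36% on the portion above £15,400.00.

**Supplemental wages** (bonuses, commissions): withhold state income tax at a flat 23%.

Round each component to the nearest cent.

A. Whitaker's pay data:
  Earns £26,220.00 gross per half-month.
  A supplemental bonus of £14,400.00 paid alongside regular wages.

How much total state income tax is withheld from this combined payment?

£10,366.31

State Income Tax: taxable = £26,220.00
  £3,336.56 + 34.36% × (£26,220.00 − £15,400.00) = £3,336.56 + 34.36% × £10,820.00 = £7,054.31
Supplemental (23% flat on bonus): 23% × £14,400.00 = £3,312.00
Total state income tax: £7,054.31 + £3,312.00 = £10,366.31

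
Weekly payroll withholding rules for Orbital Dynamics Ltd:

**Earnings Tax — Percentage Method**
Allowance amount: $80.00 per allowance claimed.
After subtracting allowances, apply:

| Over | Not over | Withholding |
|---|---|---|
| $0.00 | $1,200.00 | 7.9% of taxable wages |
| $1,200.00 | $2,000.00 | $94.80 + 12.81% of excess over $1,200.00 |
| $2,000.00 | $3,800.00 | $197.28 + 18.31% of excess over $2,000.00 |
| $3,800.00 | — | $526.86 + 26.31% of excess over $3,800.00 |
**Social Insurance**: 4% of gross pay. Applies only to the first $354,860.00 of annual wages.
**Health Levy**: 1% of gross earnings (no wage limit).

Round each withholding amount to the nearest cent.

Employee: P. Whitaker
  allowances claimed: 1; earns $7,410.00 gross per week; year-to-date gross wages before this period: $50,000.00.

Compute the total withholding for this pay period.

$1,826.10

Earnings Tax: taxable = $7,410.00 − 1×$80.00 = $7,330.00
  $526.86 + 26.31% × ($7,330.00 − $3,800.00) = $526.86 + 26.31% × $3,530.00 = $1,455.60
Social Insurance: 4% × $7,410.00 = $296.40
Health Levy: 1% × $7,410.00 = $74.10
Total: $1,455.60 + $296.40 + $74.10 = $1,826.10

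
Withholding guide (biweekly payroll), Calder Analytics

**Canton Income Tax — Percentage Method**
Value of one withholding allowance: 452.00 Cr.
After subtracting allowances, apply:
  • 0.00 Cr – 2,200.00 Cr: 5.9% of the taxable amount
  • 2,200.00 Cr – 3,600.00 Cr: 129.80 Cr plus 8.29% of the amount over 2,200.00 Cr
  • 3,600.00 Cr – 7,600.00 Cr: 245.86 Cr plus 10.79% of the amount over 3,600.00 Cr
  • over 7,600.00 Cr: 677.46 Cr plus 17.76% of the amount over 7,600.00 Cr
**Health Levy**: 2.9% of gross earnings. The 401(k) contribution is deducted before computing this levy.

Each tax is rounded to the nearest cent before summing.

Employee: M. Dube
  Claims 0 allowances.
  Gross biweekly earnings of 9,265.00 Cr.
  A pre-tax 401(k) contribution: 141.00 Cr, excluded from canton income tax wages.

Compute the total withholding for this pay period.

Canton Income Tax: taxable = 9,265.00 Cr − 141.00 Cr = 9,124.00 Cr
  677.46 Cr + 17.76% × (9,124.00 Cr − 7,600.00 Cr) = 677.46 Cr + 17.76% × 1,524.00 Cr = 948.12 Cr
Health Levy: 2.9% × 9,124.00 Cr = 264.60 Cr
Total: 948.12 Cr + 264.60 Cr = 1,212.72 Cr

1,212.72 Cr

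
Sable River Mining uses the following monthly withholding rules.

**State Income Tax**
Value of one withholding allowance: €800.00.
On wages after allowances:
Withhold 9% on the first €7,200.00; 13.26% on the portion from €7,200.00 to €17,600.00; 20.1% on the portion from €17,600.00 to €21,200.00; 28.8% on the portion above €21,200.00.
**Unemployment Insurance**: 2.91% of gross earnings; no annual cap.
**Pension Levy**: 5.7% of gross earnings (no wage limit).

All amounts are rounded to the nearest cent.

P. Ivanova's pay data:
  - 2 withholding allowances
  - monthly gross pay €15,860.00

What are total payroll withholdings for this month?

State Income Tax: taxable = €15,860.00 − 2×€800.00 = €14,260.00
  €648.00 + 13.26% × (€14,260.00 − €7,200.00) = €648.00 + 13.26% × €7,060.00 = €1,584.16
Unemployment Insurance: 2.91% × €15,860.00 = €461.53
Pension Levy: 5.7% × €15,860.00 = €904.02
Total: €1,584.16 + €461.53 + €904.02 = €2,949.71

€2,949.71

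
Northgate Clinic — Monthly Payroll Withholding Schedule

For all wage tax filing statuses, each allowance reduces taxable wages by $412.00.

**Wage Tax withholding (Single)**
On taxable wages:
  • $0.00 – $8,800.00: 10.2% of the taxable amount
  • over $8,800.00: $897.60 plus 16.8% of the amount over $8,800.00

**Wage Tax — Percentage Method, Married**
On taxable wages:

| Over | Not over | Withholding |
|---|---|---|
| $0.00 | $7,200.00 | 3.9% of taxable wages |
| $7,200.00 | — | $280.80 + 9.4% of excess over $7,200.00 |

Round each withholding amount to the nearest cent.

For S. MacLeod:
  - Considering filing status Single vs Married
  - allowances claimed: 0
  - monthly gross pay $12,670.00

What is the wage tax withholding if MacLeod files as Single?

Wage Tax (Single): taxable = $12,670.00
  $897.60 + 16.8% × ($12,670.00 − $8,800.00) = $897.60 + 16.8% × $3,870.00 = $1,547.76

$1,547.76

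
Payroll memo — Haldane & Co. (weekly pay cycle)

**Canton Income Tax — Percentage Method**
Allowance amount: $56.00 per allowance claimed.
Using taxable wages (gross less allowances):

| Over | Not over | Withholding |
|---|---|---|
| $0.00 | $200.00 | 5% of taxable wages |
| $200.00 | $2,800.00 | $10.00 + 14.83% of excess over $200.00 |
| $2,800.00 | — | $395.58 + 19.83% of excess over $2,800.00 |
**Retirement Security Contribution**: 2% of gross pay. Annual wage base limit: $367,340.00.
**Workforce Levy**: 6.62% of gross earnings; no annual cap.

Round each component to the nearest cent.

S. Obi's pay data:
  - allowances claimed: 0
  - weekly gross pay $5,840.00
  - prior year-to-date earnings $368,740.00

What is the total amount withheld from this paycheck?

Canton Income Tax: taxable = $5,840.00
  $395.58 + 19.83% × ($5,840.00 − $2,800.00) = $395.58 + 19.83% × $3,040.00 = $998.41
Retirement Security Contribution: YTD $368,740.00 ≥ cap $367,340.00 → $0.00
Workforce Levy: 6.62% × $5,840.00 = $386.61
Total: $998.41 + $0.00 + $386.61 = $1,385.02

$1,385.02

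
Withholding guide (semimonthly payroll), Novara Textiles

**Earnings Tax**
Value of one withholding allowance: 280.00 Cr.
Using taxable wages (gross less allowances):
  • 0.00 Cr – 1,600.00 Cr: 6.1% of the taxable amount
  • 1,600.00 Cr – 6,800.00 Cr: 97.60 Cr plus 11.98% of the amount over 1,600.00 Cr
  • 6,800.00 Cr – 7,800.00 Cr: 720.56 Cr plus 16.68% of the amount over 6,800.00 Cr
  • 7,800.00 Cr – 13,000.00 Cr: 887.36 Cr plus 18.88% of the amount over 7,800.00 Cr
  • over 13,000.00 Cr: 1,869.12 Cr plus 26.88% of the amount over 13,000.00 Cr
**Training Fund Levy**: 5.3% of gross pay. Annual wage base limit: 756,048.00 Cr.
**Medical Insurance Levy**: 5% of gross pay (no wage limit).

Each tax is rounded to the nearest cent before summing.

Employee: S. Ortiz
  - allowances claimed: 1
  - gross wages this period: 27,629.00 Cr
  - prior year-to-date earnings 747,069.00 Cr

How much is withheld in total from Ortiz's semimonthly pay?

Earnings Tax: taxable = 27,629.00 Cr − 1×280.00 Cr = 27,349.00 Cr
  1,869.12 Cr + 26.88% × (27,349.00 Cr − 13,000.00 Cr) = 1,869.12 Cr + 26.88% × 14,349.00 Cr = 5,726.13 Cr
Training Fund Levy: cap 756,048.00 Cr − YTD 747,069.00 Cr = 8,979.00 Cr subject; 5.3% × 8,979.00 Cr = 475.89 Cr
Medical Insurance Levy: 5% × 27,629.00 Cr = 1,381.45 Cr
Total: 5,726.13 Cr + 475.89 Cr + 1,381.45 Cr = 7,583.47 Cr

7,583.47 Cr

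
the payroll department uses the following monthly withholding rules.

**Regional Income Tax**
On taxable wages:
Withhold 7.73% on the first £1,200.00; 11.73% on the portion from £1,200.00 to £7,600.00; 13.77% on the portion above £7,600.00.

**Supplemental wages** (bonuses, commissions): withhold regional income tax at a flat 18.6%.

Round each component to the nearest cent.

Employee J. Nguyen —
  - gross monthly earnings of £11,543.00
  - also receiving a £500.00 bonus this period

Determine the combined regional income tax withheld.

Regional Income Tax: taxable = £11,543.00
  £843.48 + 13.77% × (£11,543.00 − £7,600.00) = £843.48 + 13.77% × £3,943.00 = £1,386.43
Supplemental (18.6% flat on bonus): 18.6% × £500.00 = £93.00
Total regional income tax: £1,386.43 + £93.00 = £1,479.43

£1,479.43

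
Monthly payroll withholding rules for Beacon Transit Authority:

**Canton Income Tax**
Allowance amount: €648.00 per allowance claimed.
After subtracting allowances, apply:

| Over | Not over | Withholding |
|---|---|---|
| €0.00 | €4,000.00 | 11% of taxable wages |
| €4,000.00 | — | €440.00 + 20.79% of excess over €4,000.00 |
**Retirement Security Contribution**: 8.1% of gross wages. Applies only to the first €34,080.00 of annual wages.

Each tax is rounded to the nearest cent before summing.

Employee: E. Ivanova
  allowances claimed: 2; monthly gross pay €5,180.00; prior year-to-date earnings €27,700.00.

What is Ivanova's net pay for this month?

€4,333.18

Canton Income Tax: taxable = €5,180.00 − 2×€648.00 = €3,884.00
  11% × €3,884.00 = €427.24
Retirement Security Contribution: 8.1% × €5,180.00 = €419.58
Total withheld: €427.24 + €419.58 = €846.82
Net pay: €5,180.00 − €846.82 = €4,333.18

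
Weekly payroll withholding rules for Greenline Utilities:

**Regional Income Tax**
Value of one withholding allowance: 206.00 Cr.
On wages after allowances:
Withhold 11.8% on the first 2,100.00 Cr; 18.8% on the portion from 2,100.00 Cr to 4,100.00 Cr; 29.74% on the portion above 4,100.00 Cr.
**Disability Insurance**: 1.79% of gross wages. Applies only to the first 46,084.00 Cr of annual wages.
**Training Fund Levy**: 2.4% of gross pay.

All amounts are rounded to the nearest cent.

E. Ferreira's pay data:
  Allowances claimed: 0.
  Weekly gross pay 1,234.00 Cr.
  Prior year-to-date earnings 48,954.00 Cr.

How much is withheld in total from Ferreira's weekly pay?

175.23 Cr

Regional Income Tax: taxable = 1,234.00 Cr
  11.8% × 1,234.00 Cr = 145.61 Cr
Disability Insurance: YTD 48,954.00 Cr ≥ cap 46,084.00 Cr → 0.00 Cr
Training Fund Levy: 2.4% × 1,234.00 Cr = 29.62 Cr
Total: 145.61 Cr + 0.00 Cr + 29.62 Cr = 175.23 Cr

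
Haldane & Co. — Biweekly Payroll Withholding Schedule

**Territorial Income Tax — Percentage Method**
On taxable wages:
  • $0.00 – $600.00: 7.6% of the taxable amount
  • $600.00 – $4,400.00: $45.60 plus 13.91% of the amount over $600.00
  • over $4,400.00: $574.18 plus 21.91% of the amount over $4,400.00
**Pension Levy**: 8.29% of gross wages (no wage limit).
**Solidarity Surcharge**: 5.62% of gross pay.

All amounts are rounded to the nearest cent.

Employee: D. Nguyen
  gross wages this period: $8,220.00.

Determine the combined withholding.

$2,554.54

Territorial Income Tax: taxable = $8,220.00
  $574.18 + 21.91% × ($8,220.00 − $4,400.00) = $574.18 + 21.91% × $3,820.00 = $1,411.14
Pension Levy: 8.29% × $8,220.00 = $681.44
Solidarity Surcharge: 5.62% × $8,220.00 = $461.96
Total: $1,411.14 + $681.44 + $461.96 = $2,554.54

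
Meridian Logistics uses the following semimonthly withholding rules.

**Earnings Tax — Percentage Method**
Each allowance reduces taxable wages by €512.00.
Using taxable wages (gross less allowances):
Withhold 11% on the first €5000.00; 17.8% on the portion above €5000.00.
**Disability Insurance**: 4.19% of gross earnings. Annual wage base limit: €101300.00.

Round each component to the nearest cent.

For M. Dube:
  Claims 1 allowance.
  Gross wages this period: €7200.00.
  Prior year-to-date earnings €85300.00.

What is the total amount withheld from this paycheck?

Earnings Tax: taxable = €7200.00 − 1×€512.00 = €6688.00
  €550.00 + 17.8% × (€6688.00 − €5000.00) = €550.00 + 17.8% × €1688.00 = €850.46
Disability Insurance: 4.19% × €7200.00 = €301.68
Total: €850.46 + €301.68 = €1152.14

€1152.14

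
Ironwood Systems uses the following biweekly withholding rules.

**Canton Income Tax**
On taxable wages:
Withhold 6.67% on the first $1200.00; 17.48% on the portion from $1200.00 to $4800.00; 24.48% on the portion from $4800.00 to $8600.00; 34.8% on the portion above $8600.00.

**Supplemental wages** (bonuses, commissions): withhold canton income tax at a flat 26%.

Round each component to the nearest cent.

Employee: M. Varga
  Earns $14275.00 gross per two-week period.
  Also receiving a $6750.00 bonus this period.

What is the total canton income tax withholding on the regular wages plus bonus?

$5369.46

Canton Income Tax: taxable = $14275.00
  $1639.56 + 34.8% × ($14275.00 − $8600.00) = $1639.56 + 34.8% × $5675.00 = $3614.46
Supplemental (26% flat on bonus): 26% × $6750.00 = $1755.00
Total canton income tax: $3614.46 + $1755.00 = $5369.46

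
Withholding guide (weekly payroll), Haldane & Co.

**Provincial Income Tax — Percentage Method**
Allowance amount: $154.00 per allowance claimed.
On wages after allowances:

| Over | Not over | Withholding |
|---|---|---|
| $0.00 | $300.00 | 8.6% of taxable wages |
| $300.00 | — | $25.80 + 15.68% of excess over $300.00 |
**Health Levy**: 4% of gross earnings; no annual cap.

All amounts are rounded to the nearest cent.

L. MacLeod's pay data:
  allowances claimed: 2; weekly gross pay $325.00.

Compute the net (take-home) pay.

Provincial Income Tax: taxable = $325.00 − 2×$154.00 = $17.00
  8.6% × $17.00 = $1.46
Health Levy: 4% × $325.00 = $13.00
Total withheld: $1.46 + $13.00 = $14.46
Net pay: $325.00 − $14.46 = $310.54

$310.54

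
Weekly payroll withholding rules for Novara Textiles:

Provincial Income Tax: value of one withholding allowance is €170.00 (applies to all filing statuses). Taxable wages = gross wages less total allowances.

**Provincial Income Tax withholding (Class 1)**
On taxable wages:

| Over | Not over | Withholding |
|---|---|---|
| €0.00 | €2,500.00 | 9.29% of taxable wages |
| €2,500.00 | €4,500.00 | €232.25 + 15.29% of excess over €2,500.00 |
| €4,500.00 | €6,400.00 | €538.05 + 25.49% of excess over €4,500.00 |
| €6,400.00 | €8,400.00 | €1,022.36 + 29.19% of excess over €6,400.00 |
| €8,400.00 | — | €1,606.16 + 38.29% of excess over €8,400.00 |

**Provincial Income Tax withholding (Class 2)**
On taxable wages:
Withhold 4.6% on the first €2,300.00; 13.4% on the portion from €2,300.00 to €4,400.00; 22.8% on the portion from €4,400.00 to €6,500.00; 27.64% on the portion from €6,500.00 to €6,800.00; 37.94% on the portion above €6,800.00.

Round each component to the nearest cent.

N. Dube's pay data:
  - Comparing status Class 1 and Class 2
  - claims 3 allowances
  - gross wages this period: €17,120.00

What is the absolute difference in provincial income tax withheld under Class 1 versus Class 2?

€78.94

Provincial Income Tax (Class 1): taxable = €17,120.00 − 3×€170.00 = €16,610.00
  €1,606.16 + 38.29% × (€16,610.00 − €8,400.00) = €1,606.16 + 38.29% × €8,210.00 = €4,749.77
Provincial Income Tax (Class 2): taxable = €17,120.00 − 3×€170.00 = €16,610.00
  €948.92 + 37.94% × (€16,610.00 − €6,800.00) = €948.92 + 37.94% × €9,810.00 = €4,670.83
Difference: |€4,749.77 − €4,670.83| = €78.94 (higher under Class 1)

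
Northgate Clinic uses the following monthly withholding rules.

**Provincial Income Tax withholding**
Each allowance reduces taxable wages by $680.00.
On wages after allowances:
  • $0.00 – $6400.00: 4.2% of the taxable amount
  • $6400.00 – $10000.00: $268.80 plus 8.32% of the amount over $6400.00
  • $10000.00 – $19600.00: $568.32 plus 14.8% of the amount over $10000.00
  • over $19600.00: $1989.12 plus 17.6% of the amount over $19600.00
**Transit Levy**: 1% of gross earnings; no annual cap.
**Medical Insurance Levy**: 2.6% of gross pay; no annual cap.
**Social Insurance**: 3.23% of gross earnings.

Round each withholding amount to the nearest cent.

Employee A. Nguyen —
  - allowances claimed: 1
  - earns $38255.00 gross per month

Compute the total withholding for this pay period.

Provincial Income Tax: taxable = $38255.00 − 1×$680.00 = $37575.00
  $1989.12 + 17.6% × ($37575.00 − $19600.00) = $1989.12 + 17.6% × $17975.00 = $5152.72
Transit Levy: 1% × $38255.00 = $382.55
Medical Insurance Levy: 2.6% × $38255.00 = $994.63
Social Insurance: 3.23% × $38255.00 = $1235.64
Total: $5152.72 + $382.55 + $994.63 + $1235.64 = $7765.54

$7765.54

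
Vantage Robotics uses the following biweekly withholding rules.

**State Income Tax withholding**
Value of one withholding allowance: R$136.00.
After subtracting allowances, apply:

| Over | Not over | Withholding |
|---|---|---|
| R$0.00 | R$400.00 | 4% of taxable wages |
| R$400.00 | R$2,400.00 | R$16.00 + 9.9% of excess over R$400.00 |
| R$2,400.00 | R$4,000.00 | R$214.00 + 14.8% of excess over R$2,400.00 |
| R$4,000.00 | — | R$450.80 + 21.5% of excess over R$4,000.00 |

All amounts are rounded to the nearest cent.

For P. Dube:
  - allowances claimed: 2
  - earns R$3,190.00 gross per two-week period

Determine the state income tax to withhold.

State Income Tax: taxable = R$3,190.00 − 2×R$136.00 = R$2,918.00
  R$214.00 + 14.8% × (R$2,918.00 − R$2,400.00) = R$214.00 + 14.8% × R$518.00 = R$290.66

R$290.66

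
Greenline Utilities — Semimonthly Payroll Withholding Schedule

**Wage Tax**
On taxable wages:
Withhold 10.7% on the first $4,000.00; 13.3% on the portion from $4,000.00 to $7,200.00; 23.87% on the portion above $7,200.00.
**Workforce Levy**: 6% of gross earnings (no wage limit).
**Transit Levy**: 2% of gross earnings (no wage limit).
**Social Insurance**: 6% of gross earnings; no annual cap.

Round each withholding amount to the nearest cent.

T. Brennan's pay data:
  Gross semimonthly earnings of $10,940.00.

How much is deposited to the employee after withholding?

$7,662.06

Wage Tax: taxable = $10,940.00
  $853.60 + 23.87% × ($10,940.00 − $7,200.00) = $853.60 + 23.87% × $3,740.00 = $1,746.34
Workforce Levy: 6% × $10,940.00 = $656.40
Transit Levy: 2% × $10,940.00 = $218.80
Social Insurance: 6% × $10,940.00 = $656.40
Total withheld: $1,746.34 + $656.40 + $218.80 + $656.40 = $3,277.94
Net pay: $10,940.00 − $3,277.94 = $7,662.06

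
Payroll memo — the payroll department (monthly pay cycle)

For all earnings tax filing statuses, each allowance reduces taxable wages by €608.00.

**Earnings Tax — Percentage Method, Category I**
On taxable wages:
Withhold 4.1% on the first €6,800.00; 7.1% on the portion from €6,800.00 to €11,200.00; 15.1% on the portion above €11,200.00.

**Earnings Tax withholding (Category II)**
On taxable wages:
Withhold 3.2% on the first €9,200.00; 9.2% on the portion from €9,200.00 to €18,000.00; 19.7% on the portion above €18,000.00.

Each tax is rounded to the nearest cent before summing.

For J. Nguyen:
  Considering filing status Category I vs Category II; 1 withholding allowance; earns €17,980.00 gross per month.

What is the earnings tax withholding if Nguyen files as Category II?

Earnings Tax (Category II): taxable = €17,980.00 − 1×€608.00 = €17,372.00
  €294.40 + 9.2% × (€17,372.00 − €9,200.00) = €294.40 + 9.2% × €8,172.00 = €1,046.22

€1,046.22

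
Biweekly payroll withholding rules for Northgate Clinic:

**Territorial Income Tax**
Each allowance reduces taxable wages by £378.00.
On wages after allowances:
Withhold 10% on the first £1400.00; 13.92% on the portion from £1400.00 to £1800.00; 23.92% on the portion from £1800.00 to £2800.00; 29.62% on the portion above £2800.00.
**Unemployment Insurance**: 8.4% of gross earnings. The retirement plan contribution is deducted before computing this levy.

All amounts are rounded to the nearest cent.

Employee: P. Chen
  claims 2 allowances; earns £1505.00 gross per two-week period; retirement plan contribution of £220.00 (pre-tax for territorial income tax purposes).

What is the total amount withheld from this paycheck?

Territorial Income Tax: taxable = £1505.00 − £220.00 − 2×£378.00 = £529.00
  10% × £529.00 = £52.90
Unemployment Insurance: 8.4% × £1285.00 = £107.94
Total: £52.90 + £107.94 = £160.84

£160.84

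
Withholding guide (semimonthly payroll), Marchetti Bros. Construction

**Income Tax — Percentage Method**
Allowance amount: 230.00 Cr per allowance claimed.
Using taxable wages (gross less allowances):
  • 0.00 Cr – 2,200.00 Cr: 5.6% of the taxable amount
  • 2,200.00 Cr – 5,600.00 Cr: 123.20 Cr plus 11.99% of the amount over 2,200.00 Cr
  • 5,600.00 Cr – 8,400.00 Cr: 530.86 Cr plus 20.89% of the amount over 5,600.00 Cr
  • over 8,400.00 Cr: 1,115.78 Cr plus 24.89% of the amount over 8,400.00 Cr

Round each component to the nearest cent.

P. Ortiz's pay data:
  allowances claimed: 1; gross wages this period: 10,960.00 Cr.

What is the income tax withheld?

Income Tax: taxable = 10,960.00 Cr − 1×230.00 Cr = 10,730.00 Cr
  1,115.78 Cr + 24.89% × (10,730.00 Cr − 8,400.00 Cr) = 1,115.78 Cr + 24.89% × 2,330.00 Cr = 1,695.72 Cr

1,695.72 Cr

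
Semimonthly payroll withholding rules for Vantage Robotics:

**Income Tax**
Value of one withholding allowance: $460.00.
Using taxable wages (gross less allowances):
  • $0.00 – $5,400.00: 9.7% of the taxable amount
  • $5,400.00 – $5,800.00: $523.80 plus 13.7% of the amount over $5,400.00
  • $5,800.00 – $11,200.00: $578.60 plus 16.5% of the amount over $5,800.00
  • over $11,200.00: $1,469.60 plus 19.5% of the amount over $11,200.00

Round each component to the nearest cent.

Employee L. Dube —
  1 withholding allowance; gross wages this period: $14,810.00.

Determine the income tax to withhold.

$2,083.85

Income Tax: taxable = $14,810.00 − 1×$460.00 = $14,350.00
  $1,469.60 + 19.5% × ($14,350.00 − $11,200.00) = $1,469.60 + 19.5% × $3,150.00 = $2,083.85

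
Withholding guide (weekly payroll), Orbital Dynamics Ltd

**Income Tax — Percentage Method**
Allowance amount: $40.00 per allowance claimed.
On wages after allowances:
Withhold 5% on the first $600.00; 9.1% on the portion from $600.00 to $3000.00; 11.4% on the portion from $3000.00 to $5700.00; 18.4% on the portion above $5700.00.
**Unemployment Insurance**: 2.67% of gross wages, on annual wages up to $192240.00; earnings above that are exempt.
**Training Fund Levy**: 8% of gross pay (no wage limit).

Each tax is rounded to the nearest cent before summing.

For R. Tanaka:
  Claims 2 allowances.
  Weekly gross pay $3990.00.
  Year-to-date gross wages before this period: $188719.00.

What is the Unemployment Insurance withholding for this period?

$94.01

Unemployment Insurance: cap $192240.00 − YTD $188719.00 = $3521.00 subject; 2.67% × $3521.00 = $94.01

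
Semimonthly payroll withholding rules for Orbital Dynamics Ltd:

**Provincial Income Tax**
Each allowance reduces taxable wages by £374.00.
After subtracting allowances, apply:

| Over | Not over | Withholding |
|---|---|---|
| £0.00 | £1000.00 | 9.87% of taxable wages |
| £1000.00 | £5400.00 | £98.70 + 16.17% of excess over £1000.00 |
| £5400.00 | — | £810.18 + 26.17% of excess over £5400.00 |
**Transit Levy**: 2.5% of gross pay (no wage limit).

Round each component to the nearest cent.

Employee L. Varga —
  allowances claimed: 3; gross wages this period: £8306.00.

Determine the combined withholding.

£1484.70

Provincial Income Tax: taxable = £8306.00 − 3×£374.00 = £7184.00
  £810.18 + 26.17% × (£7184.00 − £5400.00) = £810.18 + 26.17% × £1784.00 = £1277.05
Transit Levy: 2.5% × £8306.00 = £207.65
Total: £1277.05 + £207.65 = £1484.70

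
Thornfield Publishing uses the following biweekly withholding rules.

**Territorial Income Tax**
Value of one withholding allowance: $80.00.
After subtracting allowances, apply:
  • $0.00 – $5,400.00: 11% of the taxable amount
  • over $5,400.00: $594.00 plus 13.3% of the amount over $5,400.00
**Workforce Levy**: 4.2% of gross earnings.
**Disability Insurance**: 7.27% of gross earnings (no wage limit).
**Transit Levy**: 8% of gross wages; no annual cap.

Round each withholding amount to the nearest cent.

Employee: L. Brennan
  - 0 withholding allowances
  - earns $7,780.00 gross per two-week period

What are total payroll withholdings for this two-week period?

Territorial Income Tax: taxable = $7,780.00
  $594.00 + 13.3% × ($7,780.00 − $5,400.00) = $594.00 + 13.3% × $2,380.00 = $910.54
Workforce Levy: 4.2% × $7,780.00 = $326.76
Disability Insurance: 7.27% × $7,780.00 = $565.61
Transit Levy: 8% × $7,780.00 = $622.40
Total: $910.54 + $326.76 + $565.61 + $622.40 = $2,425.31

$2,425.31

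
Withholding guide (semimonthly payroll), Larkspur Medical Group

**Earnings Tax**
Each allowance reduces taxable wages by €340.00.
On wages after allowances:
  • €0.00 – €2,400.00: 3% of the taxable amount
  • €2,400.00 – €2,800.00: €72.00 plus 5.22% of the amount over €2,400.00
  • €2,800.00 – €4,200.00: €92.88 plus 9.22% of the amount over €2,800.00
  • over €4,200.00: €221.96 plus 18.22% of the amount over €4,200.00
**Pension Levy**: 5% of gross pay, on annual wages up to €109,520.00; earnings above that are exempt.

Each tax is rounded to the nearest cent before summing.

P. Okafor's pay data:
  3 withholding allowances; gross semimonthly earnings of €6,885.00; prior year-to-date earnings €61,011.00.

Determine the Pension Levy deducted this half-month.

€344.25

Pension Levy: 5% × €6,885.00 = €344.25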